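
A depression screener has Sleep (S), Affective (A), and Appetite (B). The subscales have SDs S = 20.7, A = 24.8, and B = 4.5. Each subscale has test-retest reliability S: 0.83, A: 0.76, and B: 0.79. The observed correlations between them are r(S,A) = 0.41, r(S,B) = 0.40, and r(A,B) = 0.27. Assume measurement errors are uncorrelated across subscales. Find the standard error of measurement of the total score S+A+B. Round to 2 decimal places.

14.99

Var(total) = 1063.78 + 555.739 = 1619.52.
True-score variance = 839.075 + 555.739 = 1394.81, so reliability = 0.8613.
Error variance = 1619.52 − 1394.81 = 224.705; SEM = √224.705 = 14.99.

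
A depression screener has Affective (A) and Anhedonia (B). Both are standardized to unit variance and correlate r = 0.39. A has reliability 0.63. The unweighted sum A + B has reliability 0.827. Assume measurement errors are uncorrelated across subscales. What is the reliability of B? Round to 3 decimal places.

0.889

Var(A+B) = 2 + 2·0.39 = 2.780.
True-score variance = ρ_A + ρ_B + 2·0.39, so 0.827 = (0.63 + ρ_B + 0.78) / 2.780.
ρ_B = 0.827·2.780 − 0.63 − 0.78 = 0.889.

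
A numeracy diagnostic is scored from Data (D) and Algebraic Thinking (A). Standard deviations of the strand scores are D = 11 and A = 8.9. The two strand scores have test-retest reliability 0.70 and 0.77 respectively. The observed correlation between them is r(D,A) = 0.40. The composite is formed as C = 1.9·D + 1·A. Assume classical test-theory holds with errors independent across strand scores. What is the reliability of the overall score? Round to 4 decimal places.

0.7755

Var(C) = 1.9²·11² + 8.9² + 2·[1.9·11·8.9·0.40] = 516.02 + 148.808 = 664.828.
Because errors are independent across components, Cov(Tᵢ,Tⱼ) = Cov(Xᵢ,Xⱼ); the off-diagonal part of the true-score variance is the same as above.
True-score variance = [1.9²·11²·0.70 + 8.9²·0.77] + 148.808 = 366.759 + 148.808 = 515.567.
Reliability = 515.567 / 664.828 = 0.7755.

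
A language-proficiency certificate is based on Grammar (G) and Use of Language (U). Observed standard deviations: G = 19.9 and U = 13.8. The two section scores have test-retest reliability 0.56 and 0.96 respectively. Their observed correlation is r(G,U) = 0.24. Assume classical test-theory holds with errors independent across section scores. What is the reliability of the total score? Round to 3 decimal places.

0.747

Var(G+U) = 19.9² + 13.8² + 2·[19.9·13.8·0.24] = 586.45 + 131.818 = 718.268.
With uncorrelated errors the cross-covariances are all true-score covariance, so they carry over unchanged; only the diagonal terms shrink to ρᵢσᵢ².
True-score variance = [19.9²·0.56 + 13.8²·0.96] + 131.818 = 404.588 + 131.818 = 536.406.
Reliability = 536.406 / 718.268 = 0.747.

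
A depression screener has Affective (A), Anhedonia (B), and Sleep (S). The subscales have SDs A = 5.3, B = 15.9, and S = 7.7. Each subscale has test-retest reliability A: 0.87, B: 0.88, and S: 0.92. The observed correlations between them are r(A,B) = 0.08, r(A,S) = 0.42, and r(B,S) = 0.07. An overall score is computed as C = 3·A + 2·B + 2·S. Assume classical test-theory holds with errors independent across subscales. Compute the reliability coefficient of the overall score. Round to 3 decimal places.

0.907

Var(C) = 3²·5.3² + 2²·15.9² + 2²·7.7² + 2·[6·5.3·15.9·0.08 + 6·5.3·7.7·0.42 + 4·15.9·7.7·0.07] = 1501.21 + 355.142 = 1856.35.
Because errors are independent across components, Cov(Tᵢ,Tⱼ) = Cov(Xᵢ,Xⱼ); the off-diagonal part of the true-score variance is the same as above.
True-score variance = [3²·5.3²·0.87 + 2²·15.9²·0.88 + 2²·7.7²·0.92] + 355.142 = 1328.02 + 355.142 = 1683.17.
Reliability = 1683.17 / 1856.35 = 0.907.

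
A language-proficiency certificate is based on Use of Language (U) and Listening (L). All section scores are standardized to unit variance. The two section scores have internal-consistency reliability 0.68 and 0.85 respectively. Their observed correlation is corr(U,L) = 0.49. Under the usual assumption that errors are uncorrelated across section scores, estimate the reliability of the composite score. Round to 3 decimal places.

Var(U+L) = 2 + 2·[0.49] = 2 + 0.98 = 2.98.
With uncorrelated errors the cross-covariances are all true-score covariance, so they carry over unchanged; only the diagonal terms shrink to ρᵢσᵢ².
True-score variance = [0.68 + 0.85] + 0.98 = 1.53 + 0.98 = 2.51.
Reliability = 2.51 / 2.98 = 0.842.

0.842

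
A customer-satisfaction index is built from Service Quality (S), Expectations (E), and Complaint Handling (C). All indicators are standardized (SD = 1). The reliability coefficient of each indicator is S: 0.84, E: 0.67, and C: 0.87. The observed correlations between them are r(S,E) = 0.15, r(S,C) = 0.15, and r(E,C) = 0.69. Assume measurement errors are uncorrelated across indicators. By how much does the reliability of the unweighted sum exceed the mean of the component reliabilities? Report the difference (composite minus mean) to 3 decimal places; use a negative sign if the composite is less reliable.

0.082

Var(sum) = 3 + 1.98 = 4.98; true-score variance = 2.38 + 1.98 = 4.36; composite reliability = 0.8755.
Mean component reliability = 0.7933.
Difference = 0.8755 − 0.7933 = 0.082.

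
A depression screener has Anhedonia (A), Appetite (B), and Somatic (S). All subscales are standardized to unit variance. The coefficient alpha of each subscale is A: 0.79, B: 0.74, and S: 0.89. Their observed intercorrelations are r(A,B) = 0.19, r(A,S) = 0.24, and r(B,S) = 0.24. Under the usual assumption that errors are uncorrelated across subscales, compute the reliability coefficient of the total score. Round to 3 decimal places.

Var(A+B+S) = 3 + 2·[0.19 + 0.24 + 0.24] = 3 + 1.34 = 4.34.
Because errors are independent across components, Cov(Tᵢ,Tⱼ) = Cov(Xᵢ,Xⱼ); the off-diagonal part of the true-score variance is the same as above.
True-score variance = [0.79 + 0.74 + 0.89] + 1.34 = 2.42 + 1.34 = 3.76.
Reliability = 3.76 / 4.34 = 0.866.

0.866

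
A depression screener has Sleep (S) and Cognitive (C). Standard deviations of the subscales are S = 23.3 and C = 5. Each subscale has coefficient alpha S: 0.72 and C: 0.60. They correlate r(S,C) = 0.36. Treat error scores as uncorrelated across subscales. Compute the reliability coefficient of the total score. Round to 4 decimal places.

0.7514

Var(S+C) = 23.3² + 5² + 2·[23.3·5·0.36] = 567.89 + 83.88 = 651.77.
With uncorrelated errors the cross-covariances are all true-score covariance, so they carry over unchanged; only the diagonal terms shrink to ρᵢσᵢ².
True-score variance = [23.3²·0.72 + 5²·0.60] + 83.88 = 405.881 + 83.88 = 489.761.
Reliability = 489.761 / 651.77 = 0.7514.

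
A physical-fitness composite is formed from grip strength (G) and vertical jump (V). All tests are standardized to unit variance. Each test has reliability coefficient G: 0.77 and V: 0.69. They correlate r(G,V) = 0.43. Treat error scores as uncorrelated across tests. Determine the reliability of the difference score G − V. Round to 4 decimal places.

0.5263

Var(G−V) = 1 + 1 − 2·0.43 = 2 − 0.86 = 1.14.
Because errors are independent across components, Cov(Tᵢ,Tⱼ) = Cov(Xᵢ,Xⱼ); the off-diagonal part of the true-score variance is the same as above.
True-score variance = [0.77 + 0.69] − 0.86 = 1.46 − 0.86 = 0.6.
Reliability = 0.6 / 1.14 = 0.5263.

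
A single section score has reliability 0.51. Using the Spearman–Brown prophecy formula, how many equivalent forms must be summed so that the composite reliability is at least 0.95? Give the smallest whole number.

k ≥ ρ*(1−ρ₁)/(ρ₁(1−ρ*)) = 0.95·0.49 / (0.51·0.05) = 18.255.
Smallest integer k = 19.

19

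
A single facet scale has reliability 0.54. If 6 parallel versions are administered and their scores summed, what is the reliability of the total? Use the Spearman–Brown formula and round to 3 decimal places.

ρ_k = kρ / (1 + (k−1)ρ) = 6·0.54 / (1 + 5·0.54) = 3.240 / 3.700 = 0.876.

0.876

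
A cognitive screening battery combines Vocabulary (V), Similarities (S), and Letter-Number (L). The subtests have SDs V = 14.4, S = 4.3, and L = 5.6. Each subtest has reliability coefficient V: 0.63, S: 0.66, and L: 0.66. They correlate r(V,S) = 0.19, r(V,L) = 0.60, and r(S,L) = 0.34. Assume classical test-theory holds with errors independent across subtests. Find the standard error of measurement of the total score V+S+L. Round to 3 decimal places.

Var(total) = 257.21 + 136.672 = 393.882.
True-score variance = 163.538 + 136.672 = 300.21, so reliability = 0.7622.
Error variance = 393.882 − 300.21 = 93.6722; SEM = √93.6722 = 9.678.

9.678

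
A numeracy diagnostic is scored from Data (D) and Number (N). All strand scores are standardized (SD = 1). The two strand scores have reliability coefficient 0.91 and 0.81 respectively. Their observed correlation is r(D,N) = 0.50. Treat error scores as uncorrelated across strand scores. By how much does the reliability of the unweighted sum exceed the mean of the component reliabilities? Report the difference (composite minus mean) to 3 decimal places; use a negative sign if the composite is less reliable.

0.047

Var(sum) = 2 + 1 = 3; true-score variance = 1.72 + 1 = 2.72; composite reliability = 0.9067.
Mean component reliability = 0.8600.
Difference = 0.9067 − 0.8600 = 0.047.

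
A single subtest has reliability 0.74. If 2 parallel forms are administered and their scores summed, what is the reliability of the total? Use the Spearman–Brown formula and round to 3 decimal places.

ρ_k = kρ / (1 + (k−1)ρ) = 2·0.74 / (1 + 1·0.74) = 1.480 / 1.740 = 0.851.

0.851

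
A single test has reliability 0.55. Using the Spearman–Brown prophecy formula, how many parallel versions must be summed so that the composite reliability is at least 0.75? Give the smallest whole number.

k ≥ ρ*(1−ρ₁)/(ρ₁(1−ρ*)) = 0.75·0.45 / (0.55·0.25) = 2.455.
Smallest integer k = 3.

3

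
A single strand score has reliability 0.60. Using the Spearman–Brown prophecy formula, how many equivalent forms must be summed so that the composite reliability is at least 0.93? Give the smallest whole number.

k ≥ ρ*(1−ρ₁)/(ρ₁(1−ρ*)) = 0.93·0.40 / (0.60·0.07) = 8.857.
Smallest integer k = 9.

9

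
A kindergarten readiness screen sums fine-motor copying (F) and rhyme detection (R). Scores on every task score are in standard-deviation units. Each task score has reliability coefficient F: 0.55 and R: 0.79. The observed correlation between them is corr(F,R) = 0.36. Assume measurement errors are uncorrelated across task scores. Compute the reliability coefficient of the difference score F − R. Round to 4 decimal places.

0.4844

Var(F−R) = 1 + 1 − 2·0.36 = 2 − 0.72 = 1.28.
With uncorrelated errors the cross-covariances are all true-score covariance, so they carry over unchanged; only the diagonal terms shrink to ρᵢσᵢ².
True-score variance = [0.55 + 0.79] − 0.72 = 1.34 − 0.72 = 0.62.
Reliability = 0.62 / 1.28 = 0.4844.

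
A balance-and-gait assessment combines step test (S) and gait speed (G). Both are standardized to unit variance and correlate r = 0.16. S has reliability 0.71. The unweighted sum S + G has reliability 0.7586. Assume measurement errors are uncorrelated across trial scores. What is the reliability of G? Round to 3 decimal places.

Var(S+G) = 2 + 2·0.16 = 2.320.
True-score variance = ρ_S + ρ_G + 2·0.16, so 0.7586 = (0.71 + ρ_G + 0.32) / 2.320.
ρ_G = 0.7586·2.320 − 0.71 − 0.32 = 0.730.

0.730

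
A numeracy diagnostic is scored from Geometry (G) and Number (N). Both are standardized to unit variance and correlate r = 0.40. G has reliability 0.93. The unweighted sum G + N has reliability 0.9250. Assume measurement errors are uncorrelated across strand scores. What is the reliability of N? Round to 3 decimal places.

0.860

Var(G+N) = 2 + 2·0.40 = 2.800.
True-score variance = ρ_G + ρ_N + 2·0.40, so 0.9250 = (0.93 + ρ_N + 0.80) / 2.800.
ρ_N = 0.9250·2.800 − 0.93 − 0.80 = 0.860.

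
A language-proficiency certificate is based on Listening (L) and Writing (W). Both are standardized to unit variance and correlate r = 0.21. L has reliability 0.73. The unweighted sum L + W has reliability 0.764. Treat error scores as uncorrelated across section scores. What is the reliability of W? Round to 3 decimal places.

Var(L+W) = 2 + 2·0.21 = 2.420.
True-score variance = ρ_L + ρ_W + 2·0.21, so 0.764 = (0.73 + ρ_W + 0.42) / 2.420.
ρ_W = 0.764·2.420 − 0.73 − 0.42 = 0.699.

0.699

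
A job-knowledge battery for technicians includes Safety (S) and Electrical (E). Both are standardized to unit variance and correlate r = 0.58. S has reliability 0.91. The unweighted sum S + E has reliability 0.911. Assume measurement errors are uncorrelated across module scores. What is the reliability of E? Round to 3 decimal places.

Var(S+E) = 2 + 2·0.58 = 3.160.
True-score variance = ρ_S + ρ_E + 2·0.58, so 0.911 = (0.91 + ρ_E + 1.16) / 3.160.
ρ_E = 0.911·3.160 − 0.91 − 1.16 = 0.809.

0.809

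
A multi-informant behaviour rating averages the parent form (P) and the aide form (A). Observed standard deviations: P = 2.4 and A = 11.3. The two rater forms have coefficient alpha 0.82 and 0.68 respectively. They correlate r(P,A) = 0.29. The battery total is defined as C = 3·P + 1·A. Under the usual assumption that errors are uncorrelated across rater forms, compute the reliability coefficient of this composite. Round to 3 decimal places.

0.779

Var(C) = 3²·2.4² + 11.3² + 2·[3·2.4·11.3·0.29] = 179.53 + 47.1888 = 226.719.
With uncorrelated errors the cross-covariances are all true-score covariance, so they carry over unchanged; only the diagonal terms shrink to ρᵢσᵢ².
True-score variance = [3²·2.4²·0.82 + 11.3²·0.68] + 47.1888 = 129.338 + 47.1888 = 176.527.
Reliability = 176.527 / 226.719 = 0.779.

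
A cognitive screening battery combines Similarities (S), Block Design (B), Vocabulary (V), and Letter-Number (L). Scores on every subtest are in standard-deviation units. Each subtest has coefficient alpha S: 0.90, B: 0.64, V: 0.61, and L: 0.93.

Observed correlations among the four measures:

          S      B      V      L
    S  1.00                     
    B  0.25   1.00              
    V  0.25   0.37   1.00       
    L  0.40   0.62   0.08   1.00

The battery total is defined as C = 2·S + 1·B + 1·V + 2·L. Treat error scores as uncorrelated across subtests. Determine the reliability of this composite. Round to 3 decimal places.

0.924

Var(C) = 2² + 1 + 1 + 2² + 2·[2·0.25 + 2·0.25 + 4·0.40 + 0.37 + 2·0.62 + 2·0.08] = 10 + 8.74 = 18.74.
Because errors are independent across components, Cov(Tᵢ,Tⱼ) = Cov(Xᵢ,Xⱼ); the off-diagonal part of the true-score variance is the same as above.
True-score variance = [2²·0.90 + 0.64 + 0.61 + 2²·0.93] + 8.74 = 8.57 + 8.74 = 17.31.
Reliability = 17.31 / 18.74 = 0.924.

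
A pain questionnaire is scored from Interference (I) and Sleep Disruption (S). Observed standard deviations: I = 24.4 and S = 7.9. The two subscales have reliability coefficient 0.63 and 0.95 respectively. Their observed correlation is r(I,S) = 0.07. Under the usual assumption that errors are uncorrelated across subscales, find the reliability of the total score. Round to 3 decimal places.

Var(I+S) = 24.4² + 7.9² + 2·[24.4·7.9·0.07] = 657.77 + 26.9864 = 684.756.
With uncorrelated errors the cross-covariances are all true-score covariance, so they carry over unchanged; only the diagonal terms shrink to ρᵢσᵢ².
True-score variance = [24.4²·0.63 + 7.9²·0.95] + 26.9864 = 434.366 + 26.9864 = 461.353.
Reliability = 461.353 / 684.756 = 0.674.

0.674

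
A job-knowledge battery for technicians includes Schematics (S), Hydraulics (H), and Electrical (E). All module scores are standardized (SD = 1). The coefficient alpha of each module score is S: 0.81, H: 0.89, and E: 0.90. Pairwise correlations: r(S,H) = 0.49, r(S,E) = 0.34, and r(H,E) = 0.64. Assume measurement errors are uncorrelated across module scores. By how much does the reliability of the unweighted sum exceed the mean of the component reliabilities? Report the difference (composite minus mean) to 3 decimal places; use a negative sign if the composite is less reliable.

0.066

Var(sum) = 3 + 2.94 = 5.94; true-score variance = 2.6 + 2.94 = 5.54; composite reliability = 0.9327.
Mean component reliability = 0.8667.
Difference = 0.9327 − 0.8667 = 0.066.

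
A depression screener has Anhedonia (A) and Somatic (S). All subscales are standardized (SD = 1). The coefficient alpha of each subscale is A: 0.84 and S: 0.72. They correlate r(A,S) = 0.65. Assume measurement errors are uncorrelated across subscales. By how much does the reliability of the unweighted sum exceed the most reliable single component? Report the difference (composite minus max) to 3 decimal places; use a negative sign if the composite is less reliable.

0.027

Var(sum) = 2 + 1.3 = 3.3; true-score variance = 1.56 + 1.3 = 2.86; composite reliability = 0.8667.
Max component reliability = 0.8400.
Difference = 0.8667 − 0.8400 = 0.027.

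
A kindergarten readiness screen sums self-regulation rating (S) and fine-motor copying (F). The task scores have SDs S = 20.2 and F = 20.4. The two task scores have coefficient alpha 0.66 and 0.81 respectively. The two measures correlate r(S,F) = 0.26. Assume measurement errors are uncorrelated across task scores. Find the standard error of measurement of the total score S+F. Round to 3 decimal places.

14.758

Var(total) = 824.2 + 214.282 = 1038.48.
True-score variance = 606.396 + 214.282 = 820.678, so reliability = 0.7903.
Error variance = 1038.48 − 820.678 = 217.804; SEM = √217.804 = 14.758.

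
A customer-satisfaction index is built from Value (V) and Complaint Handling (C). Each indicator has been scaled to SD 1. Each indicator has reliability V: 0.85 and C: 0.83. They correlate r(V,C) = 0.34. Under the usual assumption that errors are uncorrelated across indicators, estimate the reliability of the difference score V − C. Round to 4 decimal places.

0.7576

Var(V−C) = 1 + 1 − 2·0.34 = 2 − 0.68 = 1.32.
Because errors are independent across components, Cov(Tᵢ,Tⱼ) = Cov(Xᵢ,Xⱼ); the off-diagonal part of the true-score variance is the same as above.
True-score variance = [0.85 + 0.83] − 0.68 = 1.68 − 0.68 = 1.
Reliability = 1 / 1.32 = 0.7576.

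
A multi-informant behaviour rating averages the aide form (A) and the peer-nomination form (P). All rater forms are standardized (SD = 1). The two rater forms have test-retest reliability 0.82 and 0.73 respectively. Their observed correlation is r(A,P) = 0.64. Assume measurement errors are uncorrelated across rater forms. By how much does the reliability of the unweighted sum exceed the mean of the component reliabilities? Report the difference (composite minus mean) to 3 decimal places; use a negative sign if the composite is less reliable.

0.088

Var(sum) = 2 + 1.28 = 3.28; true-score variance = 1.55 + 1.28 = 2.83; composite reliability = 0.8628.
Mean component reliability = 0.7750.
Difference = 0.8628 − 0.7750 = 0.088.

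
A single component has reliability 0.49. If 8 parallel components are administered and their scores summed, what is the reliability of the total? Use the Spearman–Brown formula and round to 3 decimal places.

ρ_k = kρ / (1 + (k−1)ρ) = 8·0.49 / (1 + 7·0.49) = 3.920 / 4.430 = 0.885.

0.885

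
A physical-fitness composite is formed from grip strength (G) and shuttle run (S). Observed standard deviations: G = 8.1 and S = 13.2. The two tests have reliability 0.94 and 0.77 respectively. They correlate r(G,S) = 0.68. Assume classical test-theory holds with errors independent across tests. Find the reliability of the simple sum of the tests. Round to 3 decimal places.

0.886

Var(G+S) = 8.1² + 13.2² + 2·[8.1·13.2·0.68] = 239.85 + 145.411 = 385.261.
Under uncorrelated errors the observed covariances equal the true-score covariances, so only the own-variance terms attenuate.
True-score variance = [8.1²·0.94 + 13.2²·0.77] + 145.411 = 195.838 + 145.411 = 341.249.
Reliability = 341.249 / 385.261 = 0.886.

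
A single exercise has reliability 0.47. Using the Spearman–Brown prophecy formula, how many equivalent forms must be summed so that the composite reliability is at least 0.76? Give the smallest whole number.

4

k ≥ ρ*(1−ρ₁)/(ρ₁(1−ρ*)) = 0.76·0.53 / (0.47·0.24) = 3.571.
Smallest integer k = 4.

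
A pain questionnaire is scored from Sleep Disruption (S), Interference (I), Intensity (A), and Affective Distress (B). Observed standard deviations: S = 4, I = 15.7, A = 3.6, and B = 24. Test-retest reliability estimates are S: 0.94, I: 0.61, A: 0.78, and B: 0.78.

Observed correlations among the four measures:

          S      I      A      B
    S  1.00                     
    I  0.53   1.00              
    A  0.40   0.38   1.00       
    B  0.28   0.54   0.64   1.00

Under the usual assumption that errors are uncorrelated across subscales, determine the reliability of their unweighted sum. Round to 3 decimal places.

Var(S+I+A+B) = 4² + 15.7² + 3.6² + 24² + 2·[4·15.7·0.53 + 4·3.6·0.40 + 4·24·0.28 + 15.7·3.6·0.38 + 15.7·24·0.54 + 3.6·24·0.64] = 851.45 + 692.339 = 1543.79.
Under uncorrelated errors the observed covariances equal the true-score covariances, so only the own-variance terms attenuate.
True-score variance = [4²·0.94 + 15.7²·0.61 + 3.6²·0.78 + 24²·0.78] + 692.339 = 624.788 + 692.339 = 1317.13.
Reliability = 1317.13 / 1543.79 = 0.853.

0.853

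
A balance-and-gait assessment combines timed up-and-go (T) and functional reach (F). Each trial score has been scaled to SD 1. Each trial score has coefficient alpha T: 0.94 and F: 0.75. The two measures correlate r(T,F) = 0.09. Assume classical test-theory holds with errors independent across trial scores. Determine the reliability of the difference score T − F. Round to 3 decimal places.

Var(T−F) = 1 + 1 − 2·0.09 = 2 − 0.18 = 1.82.
With uncorrelated errors the cross-covariances are all true-score covariance, so they carry over unchanged; only the diagonal terms shrink to ρᵢσᵢ².
True-score variance = [0.94 + 0.75] − 0.18 = 1.69 − 0.18 = 1.51.
Reliability = 1.51 / 1.82 = 0.830.

0.830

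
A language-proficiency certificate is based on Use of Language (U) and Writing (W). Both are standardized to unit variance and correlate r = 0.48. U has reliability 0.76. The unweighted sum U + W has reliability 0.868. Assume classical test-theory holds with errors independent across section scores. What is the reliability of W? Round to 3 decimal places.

0.849

Var(U+W) = 2 + 2·0.48 = 2.960.
True-score variance = ρ_U + ρ_W + 2·0.48, so 0.868 = (0.76 + ρ_W + 0.96) / 2.960.
ρ_W = 0.868·2.960 − 0.76 − 0.96 = 0.849.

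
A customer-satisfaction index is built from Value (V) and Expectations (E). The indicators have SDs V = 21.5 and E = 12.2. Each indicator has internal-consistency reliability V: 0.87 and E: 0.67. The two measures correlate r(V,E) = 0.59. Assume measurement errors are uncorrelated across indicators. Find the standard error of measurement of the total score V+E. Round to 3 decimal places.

10.450

Var(total) = 611.09 + 309.514 = 920.604.
True-score variance = 501.88 + 309.514 = 811.394, so reliability = 0.8814.
Error variance = 920.604 − 811.394 = 109.21; SEM = √109.21 = 10.450.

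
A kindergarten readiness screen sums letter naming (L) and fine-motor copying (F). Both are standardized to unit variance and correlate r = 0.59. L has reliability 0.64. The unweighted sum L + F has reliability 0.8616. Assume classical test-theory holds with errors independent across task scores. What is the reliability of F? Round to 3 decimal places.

0.920

Var(L+F) = 2 + 2·0.59 = 3.180.
True-score variance = ρ_L + ρ_F + 2·0.59, so 0.8616 = (0.64 + ρ_F + 1.18) / 3.180.
ρ_F = 0.8616·3.180 − 0.64 − 1.18 = 0.920.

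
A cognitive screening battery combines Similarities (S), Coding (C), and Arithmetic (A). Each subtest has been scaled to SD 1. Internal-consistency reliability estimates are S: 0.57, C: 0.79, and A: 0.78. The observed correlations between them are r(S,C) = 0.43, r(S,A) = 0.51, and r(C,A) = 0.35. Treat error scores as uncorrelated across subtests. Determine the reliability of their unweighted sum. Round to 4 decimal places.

Var(S+C+A) = 3 + 2·[0.43 + 0.51 + 0.35] = 3 + 2.58 = 5.58.
Because errors are independent across components, Cov(Tᵢ,Tⱼ) = Cov(Xᵢ,Xⱼ); the off-diagonal part of the true-score variance is the same as above.
True-score variance = [0.57 + 0.79 + 0.78] + 2.58 = 2.14 + 2.58 = 4.72.
Reliability = 4.72 / 5.58 = 0.8459.

0.8459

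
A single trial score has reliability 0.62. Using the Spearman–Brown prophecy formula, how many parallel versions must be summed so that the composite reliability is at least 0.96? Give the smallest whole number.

15

k ≥ ρ*(1−ρ₁)/(ρ₁(1−ρ*)) = 0.96·0.38 / (0.62·0.04) = 14.710.
Smallest integer k = 15.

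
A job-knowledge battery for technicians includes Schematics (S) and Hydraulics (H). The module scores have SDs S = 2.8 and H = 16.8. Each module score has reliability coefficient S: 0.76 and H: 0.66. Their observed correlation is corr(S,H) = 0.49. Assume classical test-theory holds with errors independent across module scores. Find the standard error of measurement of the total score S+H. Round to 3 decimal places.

Var(total) = 290.08 + 46.0992 = 336.179.
True-score variance = 192.237 + 46.0992 = 238.336, so reliability = 0.7090.
Error variance = 336.179 − 238.336 = 97.8432; SEM = √97.8432 = 9.892.

9.892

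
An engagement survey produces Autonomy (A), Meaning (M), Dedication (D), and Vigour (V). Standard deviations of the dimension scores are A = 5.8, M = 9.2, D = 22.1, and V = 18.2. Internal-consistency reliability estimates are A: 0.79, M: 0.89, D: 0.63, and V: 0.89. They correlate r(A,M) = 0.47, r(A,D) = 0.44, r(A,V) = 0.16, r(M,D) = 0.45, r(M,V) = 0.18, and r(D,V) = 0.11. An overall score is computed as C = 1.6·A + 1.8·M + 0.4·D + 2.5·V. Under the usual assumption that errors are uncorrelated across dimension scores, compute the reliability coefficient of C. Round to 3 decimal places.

0.909

Var(C) = 1.6²·5.8² + 1.8²·9.2² + 0.4²·22.1² + 2.5²·18.2² + 2·[2.88·5.8·9.2·0.47 + 0.64·5.8·22.1·0.44 + 4·5.8·18.2·0.16 + 0.72·9.2·22.1·0.45 + 4.5·9.2·18.2·0.18 + 22.1·18.2·0.11] = 2508.75 + 843.257 = 3352.
Under uncorrelated errors the observed covariances equal the true-score covariances, so only the own-variance terms attenuate.
True-score variance = [1.6²·5.8²·0.79 + 1.8²·9.2²·0.89 + 0.4²·22.1²·0.63 + 2.5²·18.2²·0.89] + 843.257 = 2203.86 + 843.257 = 3047.11.
Reliability = 3047.11 / 3352 = 0.909.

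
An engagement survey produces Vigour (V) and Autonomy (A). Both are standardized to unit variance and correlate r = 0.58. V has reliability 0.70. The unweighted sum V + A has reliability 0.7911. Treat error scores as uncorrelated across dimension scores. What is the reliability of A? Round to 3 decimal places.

Var(V+A) = 2 + 2·0.58 = 3.160.
True-score variance = ρ_V + ρ_A + 2·0.58, so 0.7911 = (0.70 + ρ_A + 1.16) / 3.160.
ρ_A = 0.7911·3.160 − 0.70 − 1.16 = 0.640.

0.640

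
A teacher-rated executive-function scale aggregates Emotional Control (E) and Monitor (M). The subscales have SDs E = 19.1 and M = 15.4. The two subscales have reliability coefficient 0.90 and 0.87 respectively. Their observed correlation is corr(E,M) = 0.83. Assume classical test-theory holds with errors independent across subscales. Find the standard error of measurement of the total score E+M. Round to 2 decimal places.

8.20

Var(total) = 601.97 + 488.272 = 1090.24.
True-score variance = 534.658 + 488.272 = 1022.93, so reliability = 0.9383.
Error variance = 1090.24 − 1022.93 = 67.3118; SEM = √67.3118 = 8.20.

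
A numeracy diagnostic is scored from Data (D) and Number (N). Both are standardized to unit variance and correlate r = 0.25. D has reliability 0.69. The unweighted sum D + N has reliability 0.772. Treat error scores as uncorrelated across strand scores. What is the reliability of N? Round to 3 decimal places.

0.740

Var(D+N) = 2 + 2·0.25 = 2.500.
True-score variance = ρ_D + ρ_N + 2·0.25, so 0.772 = (0.69 + ρ_N + 0.50) / 2.500.
ρ_N = 0.772·2.500 − 0.69 − 0.50 = 0.740.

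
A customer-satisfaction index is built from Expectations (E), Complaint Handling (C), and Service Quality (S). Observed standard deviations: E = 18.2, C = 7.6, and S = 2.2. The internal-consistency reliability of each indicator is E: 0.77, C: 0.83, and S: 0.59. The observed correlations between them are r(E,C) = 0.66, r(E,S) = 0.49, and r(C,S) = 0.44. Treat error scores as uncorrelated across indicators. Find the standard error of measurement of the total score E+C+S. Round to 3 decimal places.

Var(total) = 393.84 + 236.535 = 630.375.
True-score variance = 305.851 + 236.535 = 542.386, so reliability = 0.8604.
Error variance = 630.375 − 542.386 = 87.9888; SEM = √87.9888 = 9.380.

9.380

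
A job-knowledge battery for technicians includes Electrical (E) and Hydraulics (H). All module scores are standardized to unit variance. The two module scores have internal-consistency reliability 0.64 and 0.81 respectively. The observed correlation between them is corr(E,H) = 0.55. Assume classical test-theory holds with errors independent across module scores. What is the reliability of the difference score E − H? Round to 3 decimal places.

0.389

Var(E−H) = 1 + 1 − 2·0.55 = 2 − 1.1 = 0.9.
Under uncorrelated errors the observed covariances equal the true-score covariances, so only the own-variance terms attenuate.
True-score variance = [0.64 + 0.81] − 1.1 = 1.45 − 1.1 = 0.35.
Reliability = 0.35 / 0.9 = 0.389.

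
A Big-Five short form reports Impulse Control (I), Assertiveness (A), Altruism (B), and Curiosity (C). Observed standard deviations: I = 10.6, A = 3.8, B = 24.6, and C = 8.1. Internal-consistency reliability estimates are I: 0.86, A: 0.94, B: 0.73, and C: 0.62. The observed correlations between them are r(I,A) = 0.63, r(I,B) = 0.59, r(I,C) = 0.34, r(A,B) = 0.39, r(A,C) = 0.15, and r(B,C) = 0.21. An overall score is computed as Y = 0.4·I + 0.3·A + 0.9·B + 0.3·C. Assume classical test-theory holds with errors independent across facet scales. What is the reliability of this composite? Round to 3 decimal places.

Var(Y) = 0.4²·10.6² + 0.3²·3.8² + 0.9²·24.6² + 0.3²·8.1² + 2·[0.12·10.6·3.8·0.63 + 0.36·10.6·24.6·0.59 + 0.12·10.6·8.1·0.34 + 0.27·3.8·24.6·0.39 + 0.09·3.8·8.1·0.15 + 0.27·24.6·8.1·0.21] = 515.362 + 166.981 = 682.343.
Because errors are independent across components, Cov(Tᵢ,Tⱼ) = Cov(Xᵢ,Xⱼ); the off-diagonal part of the true-score variance is the same as above.
True-score variance = [0.4²·10.6²·0.86 + 0.3²·3.8²·0.94 + 0.9²·24.6²·0.73 + 0.3²·8.1²·0.62] + 166.981 = 378.175 + 166.981 = 545.156.
Reliability = 545.156 / 682.343 = 0.799.

0.799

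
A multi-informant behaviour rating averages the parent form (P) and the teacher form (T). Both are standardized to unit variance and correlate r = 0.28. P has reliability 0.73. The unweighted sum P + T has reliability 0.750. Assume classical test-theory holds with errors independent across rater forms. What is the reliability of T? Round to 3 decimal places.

Var(P+T) = 2 + 2·0.28 = 2.560.
True-score variance = ρ_P + ρ_T + 2·0.28, so 0.750 = (0.73 + ρ_T + 0.56) / 2.560.
ρ_T = 0.750·2.560 − 0.73 − 0.56 = 0.630.

0.630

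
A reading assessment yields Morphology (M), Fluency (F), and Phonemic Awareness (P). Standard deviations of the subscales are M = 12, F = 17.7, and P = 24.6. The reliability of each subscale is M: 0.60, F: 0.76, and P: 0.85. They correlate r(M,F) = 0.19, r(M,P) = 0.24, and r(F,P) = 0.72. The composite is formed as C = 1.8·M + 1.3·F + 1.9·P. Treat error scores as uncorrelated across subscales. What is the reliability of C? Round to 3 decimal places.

0.881

Var(C) = 1.8²·12² + 1.3²·17.7² + 1.9²·24.6² + 2·[2.34·12·17.7·0.19 + 3.42·12·24.6·0.24 + 2.47·17.7·24.6·0.72] = 3180.65 + 2222.17 = 5402.82.
Because errors are independent across components, Cov(Tᵢ,Tⱼ) = Cov(Xᵢ,Xⱼ); the off-diagonal part of the true-score variance is the same as above.
True-score variance = [1.8²·12²·0.60 + 1.3²·17.7²·0.76 + 1.9²·24.6²·0.85] + 2222.17 = 2539.26 + 2222.17 = 4761.43.
Reliability = 4761.43 / 5402.82 = 0.881.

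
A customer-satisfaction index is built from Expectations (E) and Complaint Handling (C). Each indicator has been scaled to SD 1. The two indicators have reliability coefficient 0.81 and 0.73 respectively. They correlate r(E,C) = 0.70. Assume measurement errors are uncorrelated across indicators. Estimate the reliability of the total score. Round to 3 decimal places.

Var(E+C) = 2 + 2·[0.70] = 2 + 1.4 = 3.4.
With uncorrelated errors the cross-covariances are all true-score covariance, so they carry over unchanged; only the diagonal terms shrink to ρᵢσᵢ².
True-score variance = [0.81 + 0.73] + 1.4 = 1.54 + 1.4 = 2.94.
Reliability = 2.94 / 3.4 = 0.865.

0.865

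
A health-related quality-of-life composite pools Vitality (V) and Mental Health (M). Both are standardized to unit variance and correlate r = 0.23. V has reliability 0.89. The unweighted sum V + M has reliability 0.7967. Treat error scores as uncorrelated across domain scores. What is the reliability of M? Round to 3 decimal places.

Var(V+M) = 2 + 2·0.23 = 2.460.
True-score variance = ρ_V + ρ_M + 2·0.23, so 0.7967 = (0.89 + ρ_M + 0.46) / 2.460.
ρ_M = 0.7967·2.460 − 0.89 − 0.46 = 0.610.

0.610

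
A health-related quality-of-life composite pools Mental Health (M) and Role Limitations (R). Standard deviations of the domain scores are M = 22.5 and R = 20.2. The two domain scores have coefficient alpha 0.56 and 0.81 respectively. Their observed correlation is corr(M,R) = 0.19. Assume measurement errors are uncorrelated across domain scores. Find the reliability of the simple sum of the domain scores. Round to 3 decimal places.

Var(M+R) = 22.5² + 20.2² + 2·[22.5·20.2·0.19] = 914.29 + 172.71 = 1087.
With uncorrelated errors the cross-covariances are all true-score covariance, so they carry over unchanged; only the diagonal terms shrink to ρᵢσᵢ².
True-score variance = [22.5²·0.56 + 20.2²·0.81] + 172.71 = 614.012 + 172.71 = 786.722.
Reliability = 786.722 / 1087 = 0.724.

0.724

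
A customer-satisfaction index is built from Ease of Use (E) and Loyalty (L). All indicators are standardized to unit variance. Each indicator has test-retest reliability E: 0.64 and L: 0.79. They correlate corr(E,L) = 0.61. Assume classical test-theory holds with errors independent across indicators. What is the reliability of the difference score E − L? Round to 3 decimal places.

Var(E−L) = 1 + 1 − 2·0.61 = 2 − 1.22 = 0.78.
With uncorrelated errors the cross-covariances are all true-score covariance, so they carry over unchanged; only the diagonal terms shrink to ρᵢσᵢ².
True-score variance = [0.64 + 0.79] − 1.22 = 1.43 − 1.22 = 0.21.
Reliability = 0.21 / 0.78 = 0.269.

0.269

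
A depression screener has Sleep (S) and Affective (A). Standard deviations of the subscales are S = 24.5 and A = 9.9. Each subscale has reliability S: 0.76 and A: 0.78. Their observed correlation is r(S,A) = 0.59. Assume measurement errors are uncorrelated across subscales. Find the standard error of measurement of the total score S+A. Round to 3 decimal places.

Var(total) = 698.26 + 286.209 = 984.469.
True-score variance = 532.638 + 286.209 = 818.847, so reliability = 0.8318.
Error variance = 984.469 − 818.847 = 165.622; SEM = √165.622 = 12.869.

12.869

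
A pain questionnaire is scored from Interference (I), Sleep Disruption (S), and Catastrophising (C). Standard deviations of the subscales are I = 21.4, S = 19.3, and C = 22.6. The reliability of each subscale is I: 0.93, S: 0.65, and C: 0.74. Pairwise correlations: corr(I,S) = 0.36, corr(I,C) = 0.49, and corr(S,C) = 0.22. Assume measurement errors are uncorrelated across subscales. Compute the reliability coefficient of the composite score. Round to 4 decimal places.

0.8719

Var(I+S+C) = 21.4² + 19.3² + 22.6² + 2·[21.4·19.3·0.36 + 21.4·22.6·0.49 + 19.3·22.6·0.22] = 1341.21 + 963.261 = 2304.47.
Under uncorrelated errors the observed covariances equal the true-score covariances, so only the own-variance terms attenuate.
True-score variance = [21.4²·0.93 + 19.3²·0.65 + 22.6²·0.74] + 963.261 = 1045.98 + 963.261 = 2009.24.
Reliability = 2009.24 / 2304.47 = 0.8719.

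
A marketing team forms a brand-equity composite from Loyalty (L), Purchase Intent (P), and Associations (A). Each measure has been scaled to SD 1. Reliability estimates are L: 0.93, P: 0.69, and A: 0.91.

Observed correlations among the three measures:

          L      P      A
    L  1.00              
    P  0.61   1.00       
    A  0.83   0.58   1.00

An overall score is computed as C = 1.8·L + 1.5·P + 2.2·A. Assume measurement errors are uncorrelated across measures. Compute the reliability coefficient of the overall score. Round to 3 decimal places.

0.943

Var(C) = 1.8² + 1.5² + 2.2² + 2·[2.7·0.61 + 3.96·0.83 + 3.3·0.58] = 10.33 + 13.6956 = 24.0256.
Under uncorrelated errors the observed covariances equal the true-score covariances, so only the own-variance terms attenuate.
True-score variance = [1.8²·0.93 + 1.5²·0.69 + 2.2²·0.91] + 13.6956 = 8.9701 + 13.6956 = 22.6657.
Reliability = 22.6657 / 24.0256 = 0.943.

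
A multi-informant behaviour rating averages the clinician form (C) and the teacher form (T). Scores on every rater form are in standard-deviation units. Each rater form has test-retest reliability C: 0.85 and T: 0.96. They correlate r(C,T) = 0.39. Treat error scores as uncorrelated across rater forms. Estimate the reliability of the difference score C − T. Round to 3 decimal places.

Var(C−T) = 1 + 1 − 2·0.39 = 2 − 0.78 = 1.22.
With uncorrelated errors the cross-covariances are all true-score covariance, so they carry over unchanged; only the diagonal terms shrink to ρᵢσᵢ².
True-score variance = [0.85 + 0.96] − 0.78 = 1.81 − 0.78 = 1.03.
Reliability = 1.03 / 1.22 = 0.844.

0.844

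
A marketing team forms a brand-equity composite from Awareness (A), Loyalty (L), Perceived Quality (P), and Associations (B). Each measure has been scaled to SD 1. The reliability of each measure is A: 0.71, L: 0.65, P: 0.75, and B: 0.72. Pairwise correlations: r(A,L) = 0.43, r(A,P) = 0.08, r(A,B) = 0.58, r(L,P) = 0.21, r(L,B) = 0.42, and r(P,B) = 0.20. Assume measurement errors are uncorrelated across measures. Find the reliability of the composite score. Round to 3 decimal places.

Var(A+L+P+B) = 4 + 2·[0.43 + 0.08 + 0.58 + 0.21 + 0.42 + 0.20] = 4 + 3.84 = 7.84.
With uncorrelated errors the cross-covariances are all true-score covariance, so they carry over unchanged; only the diagonal terms shrink to ρᵢσᵢ².
True-score variance = [0.71 + 0.65 + 0.75 + 0.72] + 3.84 = 2.83 + 3.84 = 6.67.
Reliability = 6.67 / 7.84 = 0.851.

0.851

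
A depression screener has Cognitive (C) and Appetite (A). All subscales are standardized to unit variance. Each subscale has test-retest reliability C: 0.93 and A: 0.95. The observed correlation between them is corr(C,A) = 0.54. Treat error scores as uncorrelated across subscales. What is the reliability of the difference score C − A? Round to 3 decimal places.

Var(C−A) = 1 + 1 − 2·0.54 = 2 − 1.08 = 0.92.
With uncorrelated errors the cross-covariances are all true-score covariance, so they carry over unchanged; only the diagonal terms shrink to ρᵢσᵢ².
True-score variance = [0.93 + 0.95] − 1.08 = 1.88 − 1.08 = 0.8.
Reliability = 0.8 / 0.92 = 0.870.

0.870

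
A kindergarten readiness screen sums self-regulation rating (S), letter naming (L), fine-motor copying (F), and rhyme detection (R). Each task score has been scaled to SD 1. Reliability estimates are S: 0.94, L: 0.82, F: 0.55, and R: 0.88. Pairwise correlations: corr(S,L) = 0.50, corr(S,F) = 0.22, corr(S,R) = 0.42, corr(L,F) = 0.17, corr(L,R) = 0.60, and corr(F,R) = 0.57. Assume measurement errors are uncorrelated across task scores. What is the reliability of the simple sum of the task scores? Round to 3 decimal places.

0.910

Var(S+L+F+R) = 4 + 2·[0.50 + 0.22 + 0.42 + 0.17 + 0.60 + 0.57] = 4 + 4.96 = 8.96.
Because errors are independent across components, Cov(Tᵢ,Tⱼ) = Cov(Xᵢ,Xⱼ); the off-diagonal part of the true-score variance is the same as above.
True-score variance = [0.94 + 0.82 + 0.55 + 0.88] + 4.96 = 3.19 + 4.96 = 8.15.
Reliability = 8.15 / 8.96 = 0.910.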